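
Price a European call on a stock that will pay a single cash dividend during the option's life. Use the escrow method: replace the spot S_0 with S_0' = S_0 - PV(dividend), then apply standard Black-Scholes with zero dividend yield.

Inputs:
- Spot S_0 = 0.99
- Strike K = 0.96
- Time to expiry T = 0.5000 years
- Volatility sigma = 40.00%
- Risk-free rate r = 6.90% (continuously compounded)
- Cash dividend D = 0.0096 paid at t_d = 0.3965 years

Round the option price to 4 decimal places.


Answer: Price = 0.1360

Derivation:
PV(D) = D * exp(-r * t_d) = 0.0096 * 0.97301235 = 0.00934092
S_0' = S_0 - PV(D) = 0.9900 - 0.00934092 = 0.98065908
d1 = (ln(S_0'/K) + (r + sigma^2/2)*T) / (sigma*sqrt(T)) = 0.33867443
d2 = d1 - sigma*sqrt(T) = 0.05583171
exp(-rT) = 0.96608834
N(d1) = 0.63257250; N(d2) = 0.52226206
C = S_0' * N(d1) - K * exp(-rT) * N(d2) = 0.98065908 * 0.63257250 - 0.9600 * 0.96608834 * 0.52226206 = 0.1360


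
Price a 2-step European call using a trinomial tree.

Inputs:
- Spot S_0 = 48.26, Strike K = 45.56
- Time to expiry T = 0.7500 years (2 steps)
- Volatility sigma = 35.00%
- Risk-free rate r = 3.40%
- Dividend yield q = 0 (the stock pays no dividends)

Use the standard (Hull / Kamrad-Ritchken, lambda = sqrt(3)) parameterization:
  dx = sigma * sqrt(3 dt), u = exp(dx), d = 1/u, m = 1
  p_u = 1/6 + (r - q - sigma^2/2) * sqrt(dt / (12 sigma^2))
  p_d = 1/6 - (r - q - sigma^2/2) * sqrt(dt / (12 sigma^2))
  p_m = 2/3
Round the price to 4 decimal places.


Answer: Price = V(0,0) = 7.4356

Derivation:
dt = T/N = 0.375000; dx = sigma*sqrt(3*dt) = 0.371231
u = exp(dx) = 1.449518; d = 1/u = 0.689885
p_u = 0.152903, p_m = 0.666667, p_d = 0.180430
Discount per step: exp(-r*dt) = 0.987331
Stock lattice S(k, j) with j the centered position index:
  k=0: S(0,+0) = 48.2600
  k=1: S(1,-1) = 33.2938; S(1,+0) = 48.2600; S(1,+1) = 69.9537
  k=2: S(2,-2) = 22.9689; S(2,-1) = 33.2938; S(2,+0) = 48.2600; S(2,+1) = 69.9537; S(2,+2) = 101.3992
Terminal payoffs V(N, j) = max(S_T - K, 0):
  V(2,-2) = 0.000000; V(2,-1) = 0.000000; V(2,+0) = 2.700000; V(2,+1) = 24.393737; V(2,+2) = 55.839198
Backward induction: V(k, j) = exp(-r*dt) * [p_u * V(k+1, j+1) + p_m * V(k+1, j) + p_d * V(k+1, j-1)]
  V(1,-1) = exp(-r*dt) * [p_u*2.700000 + p_m*0.000000 + p_d*0.000000] = 0.407609
  V(1,+0) = exp(-r*dt) * [p_u*24.393737 + p_m*2.700000 + p_d*0.000000] = 5.459825
  V(1,+1) = exp(-r*dt) * [p_u*55.839198 + p_m*24.393737 + p_d*2.700000] = 24.967281
  V(0,+0) = exp(-r*dt) * [p_u*24.967281 + p_m*5.459825 + p_d*0.407609] = 7.435598


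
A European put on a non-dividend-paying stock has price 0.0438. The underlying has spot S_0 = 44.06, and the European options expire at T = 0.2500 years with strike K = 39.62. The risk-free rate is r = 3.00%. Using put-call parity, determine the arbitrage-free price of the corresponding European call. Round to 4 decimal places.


Answer: Call price = 4.7798

Derivation:
Put-call parity: C - P = S_0 * exp(-qT) - K * exp(-rT).
S_0 * exp(-qT) = 44.0600 * 1.00000000 = 44.06000000
K * exp(-rT) = 39.6200 * 0.99252805 = 39.32396153
C = P + S*exp(-qT) - K*exp(-rT)
C = 0.0438 + 44.06000000 - 39.32396153 = 4.7798


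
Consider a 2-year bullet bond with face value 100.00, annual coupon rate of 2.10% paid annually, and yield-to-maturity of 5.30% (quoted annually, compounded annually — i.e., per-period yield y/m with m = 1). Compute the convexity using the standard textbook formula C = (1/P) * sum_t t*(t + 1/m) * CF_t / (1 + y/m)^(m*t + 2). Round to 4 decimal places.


Answer: Convexity = 5.3347

Derivation:
Coupon per period c = face * coupon_rate / m = 2.100000
Periods per year m = 1; per-period yield y/m = 0.053000
Number of cashflows N = 2
Cashflows (t years, CF_t, discount factor 1/(1+y/m)^(m*t), PV):
  t = 1.0000: CF_t = 2.100000, DF = 0.949668, PV = 1.994302
  t = 2.0000: CF_t = 102.100000, DF = 0.901869, PV = 92.080782
Price P = sum_t PV_t = 94.075084
Convexity numerator sum_t t*(t + 1/m) * CF_t / (1+y/m)^(m*t + 2):
  t = 1.0000: term = 3.597197
  t = 2.0000: term = 498.268586
Convexity = (1/P) * sum = 501.865783 / 94.075084 = 5.334736


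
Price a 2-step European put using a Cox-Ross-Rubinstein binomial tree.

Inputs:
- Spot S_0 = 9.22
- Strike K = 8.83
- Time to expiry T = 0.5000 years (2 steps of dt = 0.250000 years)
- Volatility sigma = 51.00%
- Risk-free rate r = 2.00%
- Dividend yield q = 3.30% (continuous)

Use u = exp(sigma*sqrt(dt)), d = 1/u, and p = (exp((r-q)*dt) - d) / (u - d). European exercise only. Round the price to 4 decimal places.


Answer: Price = V(0,0) = 1.0583

Derivation:
dt = T/N = 0.250000
u = exp(sigma*sqrt(dt)) = 1.290462; d = 1/u = 0.774916
p = (exp((r-q)*dt) - d) / (u - d) = 0.430299
Discount per step: exp(-r*dt) = 0.995012
Stock lattice S(k, i) with i counting down-moves:
  k=0: S(0,0) = 9.2200
  k=1: S(1,0) = 11.8981; S(1,1) = 7.1447
  k=2: S(2,0) = 15.3540; S(2,1) = 9.2200; S(2,2) = 5.5366
Terminal payoffs V(N, i) = max(K - S_T, 0):
  V(2,0) = 0.000000; V(2,1) = 0.000000; V(2,2) = 3.293431
Backward induction: V(k, i) = exp(-r*dt) * [p * V(k+1, i) + (1-p) * V(k+1, i+1)].
  V(1,0) = exp(-r*dt) * [p*0.000000 + (1-p)*0.000000] = 0.000000
  V(1,1) = exp(-r*dt) * [p*0.000000 + (1-p)*3.293431] = 1.866911
  V(0,0) = exp(-r*dt) * [p*0.000000 + (1-p)*1.866911] = 1.058276


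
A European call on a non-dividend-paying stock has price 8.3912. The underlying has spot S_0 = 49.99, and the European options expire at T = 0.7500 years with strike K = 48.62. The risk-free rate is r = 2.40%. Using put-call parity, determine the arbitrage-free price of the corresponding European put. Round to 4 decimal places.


Put-call parity: C - P = S_0 * exp(-qT) - K * exp(-rT).
S_0 * exp(-qT) = 49.9900 * 1.00000000 = 49.99000000
K * exp(-rT) = 48.6200 * 0.98216103 = 47.75266939
P = C - S*exp(-qT) + K*exp(-rT)
P = 8.3912 - 49.99000000 + 47.75266939 = 6.1539

Answer: Put price = 6.1539


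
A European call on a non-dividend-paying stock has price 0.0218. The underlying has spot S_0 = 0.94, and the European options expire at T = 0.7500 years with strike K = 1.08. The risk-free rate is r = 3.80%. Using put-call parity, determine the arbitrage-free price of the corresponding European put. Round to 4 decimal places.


Answer: Put price = 0.1315

Derivation:
Put-call parity: C - P = S_0 * exp(-qT) - K * exp(-rT).
S_0 * exp(-qT) = 0.9400 * 1.00000000 = 0.94000000
K * exp(-rT) = 1.0800 * 0.97190229 = 1.04965448
P = C - S*exp(-qT) + K*exp(-rT)
P = 0.0218 - 0.94000000 + 1.04965448 = 0.1315


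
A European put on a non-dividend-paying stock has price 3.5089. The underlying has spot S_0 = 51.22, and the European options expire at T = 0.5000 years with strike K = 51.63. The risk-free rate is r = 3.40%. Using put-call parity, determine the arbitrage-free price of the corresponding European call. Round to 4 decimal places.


Answer: Call price = 3.9692

Derivation:
Put-call parity: C - P = S_0 * exp(-qT) - K * exp(-rT).
S_0 * exp(-qT) = 51.2200 * 1.00000000 = 51.22000000
K * exp(-rT) = 51.6300 * 0.98314368 = 50.75970844
C = P + S*exp(-qT) - K*exp(-rT)
C = 3.5089 + 51.22000000 - 50.75970844 = 3.9692


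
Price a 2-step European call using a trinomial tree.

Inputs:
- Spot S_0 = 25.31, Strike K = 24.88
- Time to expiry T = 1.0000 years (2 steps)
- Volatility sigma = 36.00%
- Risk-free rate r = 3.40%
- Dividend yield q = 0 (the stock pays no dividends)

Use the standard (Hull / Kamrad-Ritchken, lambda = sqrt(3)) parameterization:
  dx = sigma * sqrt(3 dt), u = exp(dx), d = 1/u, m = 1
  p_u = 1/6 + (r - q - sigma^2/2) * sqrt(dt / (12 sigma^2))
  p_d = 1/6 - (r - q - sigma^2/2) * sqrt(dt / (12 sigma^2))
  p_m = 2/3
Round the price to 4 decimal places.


Answer: Price = V(0,0) = 3.7670

Derivation:
dt = T/N = 0.500000; dx = sigma*sqrt(3*dt) = 0.440908
u = exp(dx) = 1.554118; d = 1/u = 0.643452
p_u = 0.149203, p_m = 0.666667, p_d = 0.184131
Discount per step: exp(-r*dt) = 0.983144
Stock lattice S(k, j) with j the centered position index:
  k=0: S(0,+0) = 25.3100
  k=1: S(1,-1) = 16.2858; S(1,+0) = 25.3100; S(1,+1) = 39.3347
  k=2: S(2,-2) = 10.4791; S(2,-1) = 16.2858; S(2,+0) = 25.3100; S(2,+1) = 39.3347; S(2,+2) = 61.1308
Terminal payoffs V(N, j) = max(S_T - K, 0):
  V(2,-2) = 0.000000; V(2,-1) = 0.000000; V(2,+0) = 0.430000; V(2,+1) = 14.454725; V(2,+2) = 36.250803
Backward induction: V(k, j) = exp(-r*dt) * [p_u * V(k+1, j+1) + p_m * V(k+1, j) + p_d * V(k+1, j-1)]
  V(1,-1) = exp(-r*dt) * [p_u*0.430000 + p_m*0.000000 + p_d*0.000000] = 0.063076
  V(1,+0) = exp(-r*dt) * [p_u*14.454725 + p_m*0.430000 + p_d*0.000000] = 2.402165
  V(1,+1) = exp(-r*dt) * [p_u*36.250803 + p_m*14.454725 + p_d*0.430000] = 14.869437
  V(0,+0) = exp(-r*dt) * [p_u*14.869437 + p_m*2.402165 + p_d*0.063076] = 3.767031


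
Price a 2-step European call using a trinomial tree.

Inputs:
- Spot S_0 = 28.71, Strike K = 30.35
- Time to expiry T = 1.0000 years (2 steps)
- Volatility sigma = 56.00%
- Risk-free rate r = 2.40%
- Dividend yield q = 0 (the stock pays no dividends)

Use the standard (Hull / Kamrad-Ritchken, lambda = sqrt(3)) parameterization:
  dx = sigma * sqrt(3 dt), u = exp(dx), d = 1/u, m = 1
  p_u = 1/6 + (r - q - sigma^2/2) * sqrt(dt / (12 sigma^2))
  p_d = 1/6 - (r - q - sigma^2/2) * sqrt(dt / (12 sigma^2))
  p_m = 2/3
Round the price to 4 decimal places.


dt = T/N = 0.500000; dx = sigma*sqrt(3*dt) = 0.685857
u = exp(dx) = 1.985473; d = 1/u = 0.503658
p_u = 0.118260, p_m = 0.666667, p_d = 0.215073
Discount per step: exp(-r*dt) = 0.988072
Stock lattice S(k, j) with j the centered position index:
  k=0: S(0,+0) = 28.7100
  k=1: S(1,-1) = 14.4600; S(1,+0) = 28.7100; S(1,+1) = 57.0029
  k=2: S(2,-2) = 7.2829; S(2,-1) = 14.4600; S(2,+0) = 28.7100; S(2,+1) = 57.0029; S(2,+2) = 113.1778
Terminal payoffs V(N, j) = max(S_T - K, 0):
  V(2,-2) = 0.000000; V(2,-1) = 0.000000; V(2,+0) = 0.000000; V(2,+1) = 26.652927; V(2,+2) = 82.827768
Backward induction: V(k, j) = exp(-r*dt) * [p_u * V(k+1, j+1) + p_m * V(k+1, j) + p_d * V(k+1, j-1)]
  V(1,-1) = exp(-r*dt) * [p_u*0.000000 + p_m*0.000000 + p_d*0.000000] = 0.000000
  V(1,+0) = exp(-r*dt) * [p_u*26.652927 + p_m*0.000000 + p_d*0.000000] = 3.114380
  V(1,+1) = exp(-r*dt) * [p_u*82.827768 + p_m*26.652927 + p_d*0.000000] = 27.235048
  V(0,+0) = exp(-r*dt) * [p_u*27.235048 + p_m*3.114380 + p_d*0.000000] = 5.233887

Answer: Price = V(0,0) = 5.2339


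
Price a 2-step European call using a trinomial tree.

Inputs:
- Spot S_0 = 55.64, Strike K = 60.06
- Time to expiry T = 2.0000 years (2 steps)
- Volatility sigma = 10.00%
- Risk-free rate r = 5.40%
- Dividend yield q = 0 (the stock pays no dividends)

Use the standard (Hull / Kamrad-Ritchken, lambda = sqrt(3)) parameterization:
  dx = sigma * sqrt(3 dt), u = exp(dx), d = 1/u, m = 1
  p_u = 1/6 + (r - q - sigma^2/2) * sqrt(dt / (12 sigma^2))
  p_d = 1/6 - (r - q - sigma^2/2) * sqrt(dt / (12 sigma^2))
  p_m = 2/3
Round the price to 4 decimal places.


dt = T/N = 1.000000; dx = sigma*sqrt(3*dt) = 0.173205
u = exp(dx) = 1.189110; d = 1/u = 0.840965
p_u = 0.308117, p_m = 0.666667, p_d = 0.025216
Discount per step: exp(-r*dt) = 0.947432
Stock lattice S(k, j) with j the centered position index:
  k=0: S(0,+0) = 55.6400
  k=1: S(1,-1) = 46.7913; S(1,+0) = 55.6400; S(1,+1) = 66.1621
  k=2: S(2,-2) = 39.3499; S(2,-1) = 46.7913; S(2,+0) = 55.6400; S(2,+1) = 66.1621; S(2,+2) = 78.6740
Terminal payoffs V(N, j) = max(S_T - K, 0):
  V(2,-2) = 0.000000; V(2,-1) = 0.000000; V(2,+0) = 0.000000; V(2,+1) = 6.102077; V(2,+2) = 18.613984
Backward induction: V(k, j) = exp(-r*dt) * [p_u * V(k+1, j+1) + p_m * V(k+1, j) + p_d * V(k+1, j-1)]
  V(1,-1) = exp(-r*dt) * [p_u*0.000000 + p_m*0.000000 + p_d*0.000000] = 0.000000
  V(1,+0) = exp(-r*dt) * [p_u*6.102077 + p_m*0.000000 + p_d*0.000000] = 1.781321
  V(1,+1) = exp(-r*dt) * [p_u*18.613984 + p_m*6.102077 + p_d*0.000000] = 9.288004
  V(0,+0) = exp(-r*dt) * [p_u*9.288004 + p_m*1.781321 + p_d*0.000000] = 3.836478

Answer: Price = V(0,0) = 3.8365


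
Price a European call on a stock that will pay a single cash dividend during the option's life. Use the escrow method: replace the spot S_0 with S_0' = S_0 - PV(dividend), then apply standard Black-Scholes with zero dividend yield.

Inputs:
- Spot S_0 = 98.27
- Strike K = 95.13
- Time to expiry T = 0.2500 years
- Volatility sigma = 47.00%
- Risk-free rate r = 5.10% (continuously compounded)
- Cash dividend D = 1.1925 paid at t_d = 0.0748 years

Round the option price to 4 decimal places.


PV(D) = D * exp(-r * t_d) = 1.1925 * 0.99619247 = 1.18795952
S_0' = S_0 - PV(D) = 98.2700 - 1.18795952 = 97.08204048
d1 = (ln(S_0'/K) + (r + sigma^2/2)*T) / (sigma*sqrt(T)) = 0.25818946
d2 = d1 - sigma*sqrt(T) = 0.02318946
exp(-rT) = 0.98733094
N(d1) = 0.60186965; N(d2) = 0.50925043
C = S_0' * N(d1) - K * exp(-rT) * N(d2) = 97.08204048 * 0.60186965 - 95.1300 * 0.98733094 * 0.50925043 = 10.5995

Answer: Price = 10.5995


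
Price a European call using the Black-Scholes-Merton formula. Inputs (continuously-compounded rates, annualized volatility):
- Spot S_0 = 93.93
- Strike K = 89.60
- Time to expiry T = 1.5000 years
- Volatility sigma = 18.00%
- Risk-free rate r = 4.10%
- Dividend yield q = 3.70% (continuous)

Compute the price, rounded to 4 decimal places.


d1 = (ln(S/K) + (r - q + 0.5*sigma^2) * T) / (sigma * sqrt(T)) = 0.35152221
d2 = d1 - sigma * sqrt(T) = 0.13106813
exp(-rT) = 0.94035295; exp(-qT) = 0.94601202
C = S_0 * exp(-qT) * N(d1) - K * exp(-rT) * N(d2)
N(d1) = 0.63740169; N(d2) = 0.55213929
C = 93.9300 * 0.94601202 * 0.63740169 - 89.6000 * 0.94035295 * 0.55213929 = 10.1180

Answer: Price = 10.1180


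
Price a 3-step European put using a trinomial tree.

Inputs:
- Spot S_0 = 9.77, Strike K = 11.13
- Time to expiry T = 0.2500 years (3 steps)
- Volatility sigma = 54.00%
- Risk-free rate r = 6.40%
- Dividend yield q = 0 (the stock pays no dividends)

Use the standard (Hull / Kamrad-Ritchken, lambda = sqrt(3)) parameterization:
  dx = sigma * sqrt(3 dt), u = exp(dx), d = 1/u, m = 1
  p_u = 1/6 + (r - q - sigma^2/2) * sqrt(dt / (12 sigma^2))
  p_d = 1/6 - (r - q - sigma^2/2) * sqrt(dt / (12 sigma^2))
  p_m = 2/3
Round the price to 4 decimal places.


Answer: Price = V(0,0) = 1.8444

Derivation:
dt = T/N = 0.083333; dx = sigma*sqrt(3*dt) = 0.270000
u = exp(dx) = 1.309964; d = 1/u = 0.763379
p_u = 0.154043, p_m = 0.666667, p_d = 0.179290
Discount per step: exp(-r*dt) = 0.994681
Stock lattice S(k, j) with j the centered position index:
  k=0: S(0,+0) = 9.7700
  k=1: S(1,-1) = 7.4582; S(1,+0) = 9.7700; S(1,+1) = 12.7984
  k=2: S(2,-2) = 5.6935; S(2,-1) = 7.4582; S(2,+0) = 9.7700; S(2,+1) = 12.7984; S(2,+2) = 16.7654
  k=3: S(3,-3) = 4.3463; S(3,-2) = 5.6935; S(3,-1) = 7.4582; S(3,+0) = 9.7700; S(3,+1) = 12.7984; S(3,+2) = 16.7654; S(3,+3) = 21.9621
Terminal payoffs V(N, j) = max(K - S_T, 0):
  V(3,-3) = 6.783737; V(3,-2) = 5.436550; V(3,-1) = 3.671782; V(3,+0) = 1.360000; V(3,+1) = 0.000000; V(3,+2) = 0.000000; V(3,+3) = 0.000000
Backward induction: V(k, j) = exp(-r*dt) * [p_u * V(k+1, j+1) + p_m * V(k+1, j) + p_d * V(k+1, j-1)]
  V(2,-2) = exp(-r*dt) * [p_u*3.671782 + p_m*5.436550 + p_d*6.783737] = 5.377480
  V(2,-1) = exp(-r*dt) * [p_u*1.360000 + p_m*3.671782 + p_d*5.436550] = 3.612754
  V(2,+0) = exp(-r*dt) * [p_u*0.000000 + p_m*1.360000 + p_d*3.671782] = 1.556657
  V(2,+1) = exp(-r*dt) * [p_u*0.000000 + p_m*0.000000 + p_d*1.360000] = 0.242538
  V(2,+2) = exp(-r*dt) * [p_u*0.000000 + p_m*0.000000 + p_d*0.000000] = 0.000000
  V(1,-1) = exp(-r*dt) * [p_u*1.556657 + p_m*3.612754 + p_d*5.377480] = 3.593209
  V(1,+0) = exp(-r*dt) * [p_u*0.242538 + p_m*1.556657 + p_d*3.612754] = 1.713699
  V(1,+1) = exp(-r*dt) * [p_u*0.000000 + p_m*0.242538 + p_d*1.556657] = 0.438440
  V(0,+0) = exp(-r*dt) * [p_u*0.438440 + p_m*1.713699 + p_d*3.593209] = 1.844369


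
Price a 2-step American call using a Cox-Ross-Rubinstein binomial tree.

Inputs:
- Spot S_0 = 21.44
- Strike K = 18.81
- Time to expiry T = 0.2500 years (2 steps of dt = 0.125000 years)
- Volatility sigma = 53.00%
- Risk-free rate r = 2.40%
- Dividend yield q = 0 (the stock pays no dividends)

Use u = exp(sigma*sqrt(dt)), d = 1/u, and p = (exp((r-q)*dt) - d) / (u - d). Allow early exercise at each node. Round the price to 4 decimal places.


dt = T/N = 0.125000
u = exp(sigma*sqrt(dt)) = 1.206089; d = 1/u = 0.829126
p = (exp((r-q)*dt) - d) / (u - d) = 0.461261
Discount per step: exp(-r*dt) = 0.997004
Stock lattice S(k, i) with i counting down-moves:
  k=0: S(0,0) = 21.4400
  k=1: S(1,0) = 25.8586; S(1,1) = 17.7765
  k=2: S(2,0) = 31.1877; S(2,1) = 21.4400; S(2,2) = 14.7389
Terminal payoffs V(N, i) = max(S_T - K, 0):
  V(2,0) = 12.377736; V(2,1) = 2.630000; V(2,2) = 0.000000
Backward induction: V(k, i) = exp(-r*dt) * [p * V(k+1, i) + (1-p) * V(k+1, i+1)]; then take max(V_cont, immediate exercise) for American.
  V(1,0) = exp(-r*dt) * [p*12.377736 + (1-p)*2.630000] = 7.104904; exercise = 7.048559; V(1,0) = max -> 7.104904
  V(1,1) = exp(-r*dt) * [p*2.630000 + (1-p)*0.000000] = 1.209483; exercise = 0.000000; V(1,1) = max -> 1.209483
  V(0,0) = exp(-r*dt) * [p*7.104904 + (1-p)*1.209483] = 3.917042; exercise = 2.630000; V(0,0) = max -> 3.917042

Answer: Price = V(0,0) = 3.9170


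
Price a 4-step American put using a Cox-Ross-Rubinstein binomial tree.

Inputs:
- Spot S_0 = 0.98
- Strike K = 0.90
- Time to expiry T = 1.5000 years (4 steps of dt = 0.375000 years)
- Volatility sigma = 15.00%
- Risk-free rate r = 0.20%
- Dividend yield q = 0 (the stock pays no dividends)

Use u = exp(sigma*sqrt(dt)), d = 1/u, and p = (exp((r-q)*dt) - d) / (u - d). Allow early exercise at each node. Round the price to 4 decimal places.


dt = T/N = 0.375000
u = exp(sigma*sqrt(dt)) = 1.096207; d = 1/u = 0.912237
p = (exp((r-q)*dt) - d) / (u - d) = 0.481130
Discount per step: exp(-r*dt) = 0.999250
Stock lattice S(k, i) with i counting down-moves:
  k=0: S(0,0) = 0.9800
  k=1: S(1,0) = 1.0743; S(1,1) = 0.8940
  k=2: S(2,0) = 1.1776; S(2,1) = 0.9800; S(2,2) = 0.8155
  k=3: S(3,0) = 1.2909; S(3,1) = 1.0743; S(3,2) = 0.8940; S(3,3) = 0.7440
  k=4: S(4,0) = 1.4151; S(4,1) = 1.1776; S(4,2) = 0.9800; S(4,3) = 0.8155; S(4,4) = 0.6787
Terminal payoffs V(N, i) = max(K - S_T, 0):
  V(4,0) = 0.000000; V(4,1) = 0.000000; V(4,2) = 0.000000; V(4,3) = 0.084468; V(4,4) = 0.221334
Backward induction: V(k, i) = exp(-r*dt) * [p * V(k+1, i) + (1-p) * V(k+1, i+1)]; then take max(V_cont, immediate exercise) for American.
  V(3,0) = exp(-r*dt) * [p*0.000000 + (1-p)*0.000000] = 0.000000; exercise = 0.000000; V(3,0) = max -> 0.000000
  V(3,1) = exp(-r*dt) * [p*0.000000 + (1-p)*0.000000] = 0.000000; exercise = 0.000000; V(3,1) = max -> 0.000000
  V(3,2) = exp(-r*dt) * [p*0.000000 + (1-p)*0.084468] = 0.043795; exercise = 0.006008; V(3,2) = max -> 0.043795
  V(3,3) = exp(-r*dt) * [p*0.084468 + (1-p)*0.221334] = 0.155367; exercise = 0.156042; V(3,3) = max -> 0.156042
  V(2,0) = exp(-r*dt) * [p*0.000000 + (1-p)*0.000000] = 0.000000; exercise = 0.000000; V(2,0) = max -> 0.000000
  V(2,1) = exp(-r*dt) * [p*0.000000 + (1-p)*0.043795] = 0.022707; exercise = 0.000000; V(2,1) = max -> 0.022707
  V(2,2) = exp(-r*dt) * [p*0.043795 + (1-p)*0.156042] = 0.101960; exercise = 0.084468; V(2,2) = max -> 0.101960
  V(1,0) = exp(-r*dt) * [p*0.000000 + (1-p)*0.022707] = 0.011773; exercise = 0.000000; V(1,0) = max -> 0.011773
  V(1,1) = exp(-r*dt) * [p*0.022707 + (1-p)*0.101960] = 0.063781; exercise = 0.006008; V(1,1) = max -> 0.063781
  V(0,0) = exp(-r*dt) * [p*0.011773 + (1-p)*0.063781] = 0.038729; exercise = 0.000000; V(0,0) = max -> 0.038729

Answer: Price = V(0,0) = 0.0387


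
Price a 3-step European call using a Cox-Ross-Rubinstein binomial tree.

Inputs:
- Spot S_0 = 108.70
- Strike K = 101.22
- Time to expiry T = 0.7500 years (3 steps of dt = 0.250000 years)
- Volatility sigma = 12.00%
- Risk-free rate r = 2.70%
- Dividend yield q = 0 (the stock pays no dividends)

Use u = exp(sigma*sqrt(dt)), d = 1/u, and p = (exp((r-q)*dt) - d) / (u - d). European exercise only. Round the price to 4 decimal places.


Answer: Price = V(0,0) = 10.4945

Derivation:
dt = T/N = 0.250000
u = exp(sigma*sqrt(dt)) = 1.061837; d = 1/u = 0.941765
p = (exp((r-q)*dt) - d) / (u - d) = 0.541411
Discount per step: exp(-r*dt) = 0.993273
Stock lattice S(k, i) with i counting down-moves:
  k=0: S(0,0) = 108.7000
  k=1: S(1,0) = 115.4216; S(1,1) = 102.3698
  k=2: S(2,0) = 122.5589; S(2,1) = 108.7000; S(2,2) = 96.4083
  k=3: S(3,0) = 130.1375; S(3,1) = 115.4216; S(3,2) = 102.3698; S(3,3) = 90.7939
Terminal payoffs V(N, i) = max(S_T - K, 0):
  V(3,0) = 28.917527; V(3,1) = 14.201633; V(3,2) = 1.149805; V(3,3) = 0.000000
Backward induction: V(k, i) = exp(-r*dt) * [p * V(k+1, i) + (1-p) * V(k+1, i+1)].
  V(2,0) = exp(-r*dt) * [p*28.917527 + (1-p)*14.201633] = 22.019842
  V(2,1) = exp(-r*dt) * [p*14.201633 + (1-p)*1.149805] = 8.160934
  V(2,2) = exp(-r*dt) * [p*1.149805 + (1-p)*0.000000] = 0.618329
  V(1,0) = exp(-r*dt) * [p*22.019842 + (1-p)*8.160934] = 15.558920
  V(1,1) = exp(-r*dt) * [p*8.160934 + (1-p)*0.618329] = 4.670346
  V(0,0) = exp(-r*dt) * [p*15.558920 + (1-p)*4.670346] = 10.494462


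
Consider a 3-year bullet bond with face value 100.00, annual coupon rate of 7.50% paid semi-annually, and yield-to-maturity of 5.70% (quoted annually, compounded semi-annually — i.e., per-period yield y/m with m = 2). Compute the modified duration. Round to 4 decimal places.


Coupon per period c = face * coupon_rate / m = 3.750000
Periods per year m = 2; per-period yield y/m = 0.028500
Number of cashflows N = 6
Cashflows (t years, CF_t, discount factor 1/(1+y/m)^(m*t), PV):
  t = 0.5000: CF_t = 3.750000, DF = 0.972290, PV = 3.646087
  t = 1.0000: CF_t = 3.750000, DF = 0.945347, PV = 3.545053
  t = 1.5000: CF_t = 3.750000, DF = 0.919152, PV = 3.446818
  t = 2.0000: CF_t = 3.750000, DF = 0.893682, PV = 3.351306
  t = 2.5000: CF_t = 3.750000, DF = 0.868917, PV = 3.258440
  t = 3.0000: CF_t = 103.750000, DF = 0.844840, PV = 87.652101
Price P = sum_t PV_t = 104.899804
First compute Macaulay numerator sum_t t * PV_t:
  t * PV_t at t = 0.5000: 1.823043
  t * PV_t at t = 1.0000: 3.545053
  t * PV_t at t = 1.5000: 5.170227
  t * PV_t at t = 2.0000: 6.702612
  t * PV_t at t = 2.5000: 8.146101
  t * PV_t at t = 3.0000: 262.956302
Macaulay duration D = 288.343338 / 104.899804 = 2.748750
Modified duration = D / (1 + y/m) = 2.748750 / (1 + 0.028500) = 2.672581

Answer: Modified duration = 2.6726


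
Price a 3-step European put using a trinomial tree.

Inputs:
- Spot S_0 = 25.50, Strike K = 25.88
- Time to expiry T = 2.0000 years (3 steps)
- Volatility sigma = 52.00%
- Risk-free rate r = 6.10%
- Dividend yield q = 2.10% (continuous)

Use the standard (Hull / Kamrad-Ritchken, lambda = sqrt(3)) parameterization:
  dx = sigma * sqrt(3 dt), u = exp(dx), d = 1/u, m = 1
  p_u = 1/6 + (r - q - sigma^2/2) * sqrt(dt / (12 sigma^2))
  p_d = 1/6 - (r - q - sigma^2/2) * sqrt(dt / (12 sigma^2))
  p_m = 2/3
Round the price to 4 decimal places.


Answer: Price = V(0,0) = 5.4627

Derivation:
dt = T/N = 0.666667; dx = sigma*sqrt(3*dt) = 0.735391
u = exp(dx) = 2.086298; d = 1/u = 0.479318
p_u = 0.123515, p_m = 0.666667, p_d = 0.209818
Discount per step: exp(-r*dt) = 0.960149
Stock lattice S(k, j) with j the centered position index:
  k=0: S(0,+0) = 25.5000
  k=1: S(1,-1) = 12.2226; S(1,+0) = 25.5000; S(1,+1) = 53.2006
  k=2: S(2,-2) = 5.8585; S(2,-1) = 12.2226; S(2,+0) = 25.5000; S(2,+1) = 53.2006; S(2,+2) = 110.9923
  k=3: S(3,-3) = 2.8081; S(3,-2) = 5.8585; S(3,-1) = 12.2226; S(3,+0) = 25.5000; S(3,+1) = 53.2006; S(3,+2) = 110.9923; S(3,+3) = 231.5629
Terminal payoffs V(N, j) = max(K - S_T, 0):
  V(3,-3) = 23.071908; V(3,-2) = 20.021484; V(3,-1) = 13.657391; V(3,+0) = 0.380000; V(3,+1) = 0.000000; V(3,+2) = 0.000000; V(3,+3) = 0.000000
Backward induction: V(k, j) = exp(-r*dt) * [p_u * V(k+1, j+1) + p_m * V(k+1, j) + p_d * V(k+1, j-1)]
  V(2,-2) = exp(-r*dt) * [p_u*13.657391 + p_m*20.021484 + p_d*23.071908] = 19.083403
  V(2,-1) = exp(-r*dt) * [p_u*0.380000 + p_m*13.657391 + p_d*20.021484] = 12.820619
  V(2,+0) = exp(-r*dt) * [p_u*0.000000 + p_m*0.380000 + p_d*13.657391] = 2.994613
  V(2,+1) = exp(-r*dt) * [p_u*0.000000 + p_m*0.000000 + p_d*0.380000] = 0.076554
  V(2,+2) = exp(-r*dt) * [p_u*0.000000 + p_m*0.000000 + p_d*0.000000] = 0.000000
  V(1,-1) = exp(-r*dt) * [p_u*2.994613 + p_m*12.820619 + p_d*19.083403] = 12.406093
  V(1,+0) = exp(-r*dt) * [p_u*0.076554 + p_m*2.994613 + p_d*12.820619] = 4.508731
  V(1,+1) = exp(-r*dt) * [p_u*0.000000 + p_m*0.076554 + p_d*2.994613] = 0.652287
  V(0,+0) = exp(-r*dt) * [p_u*0.652287 + p_m*4.508731 + p_d*12.406093] = 5.462685


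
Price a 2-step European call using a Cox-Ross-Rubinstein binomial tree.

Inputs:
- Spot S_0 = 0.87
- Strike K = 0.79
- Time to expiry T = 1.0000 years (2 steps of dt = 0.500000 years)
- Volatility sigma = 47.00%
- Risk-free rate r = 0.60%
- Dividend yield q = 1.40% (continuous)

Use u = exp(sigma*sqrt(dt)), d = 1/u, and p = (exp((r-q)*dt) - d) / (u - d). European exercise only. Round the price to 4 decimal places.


dt = T/N = 0.500000
u = exp(sigma*sqrt(dt)) = 1.394227; d = 1/u = 0.717243
p = (exp((r-q)*dt) - d) / (u - d) = 0.411775
Discount per step: exp(-r*dt) = 0.997004
Stock lattice S(k, i) with i counting down-moves:
  k=0: S(0,0) = 0.8700
  k=1: S(1,0) = 1.2130; S(1,1) = 0.6240
  k=2: S(2,0) = 1.6912; S(2,1) = 0.8700; S(2,2) = 0.4476
Terminal payoffs V(N, i) = max(S_T - K, 0):
  V(2,0) = 0.901166; V(2,1) = 0.080000; V(2,2) = 0.000000
Backward induction: V(k, i) = exp(-r*dt) * [p * V(k+1, i) + (1-p) * V(k+1, i+1)].
  V(1,0) = exp(-r*dt) * [p*0.901166 + (1-p)*0.080000] = 0.416883
  V(1,1) = exp(-r*dt) * [p*0.080000 + (1-p)*0.000000] = 0.032843
  V(0,0) = exp(-r*dt) * [p*0.416883 + (1-p)*0.032843] = 0.190409

Answer: Price = V(0,0) = 0.1904


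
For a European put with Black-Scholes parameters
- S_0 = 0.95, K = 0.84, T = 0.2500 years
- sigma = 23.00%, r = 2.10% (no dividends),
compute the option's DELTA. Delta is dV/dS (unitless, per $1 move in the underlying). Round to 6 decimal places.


Answer: Delta = -0.120350

Derivation:
d1 = 1.1732399370; d2 = 1.0582399370
phi(d1) = 0.2004511890; exp(-qT) = 1.0000000000; exp(-rT) = 0.9947637572
N(-d1) = 0.1203498004
Delta = -exp(-qT) * N(-d1) = -1.0000000000 * 0.1203498004 = -0.120350


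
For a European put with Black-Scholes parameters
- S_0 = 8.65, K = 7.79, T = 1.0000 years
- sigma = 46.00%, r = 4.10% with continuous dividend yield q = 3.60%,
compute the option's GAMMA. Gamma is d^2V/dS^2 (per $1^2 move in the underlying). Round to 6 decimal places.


Answer: Gamma = 0.086663

Derivation:
d1 = 0.4685183936; d2 = 0.0085183936
phi(d1) = 0.3574737751; exp(-qT) = 0.9646402935; exp(-rT) = 0.9598291299
Gamma = exp(-qT) * phi(d1) / (S * sigma * sqrt(T)) = 0.9646402935 * 0.3574737751 / (8.6500 * 0.4600 * 1.0000000000) = 0.086663


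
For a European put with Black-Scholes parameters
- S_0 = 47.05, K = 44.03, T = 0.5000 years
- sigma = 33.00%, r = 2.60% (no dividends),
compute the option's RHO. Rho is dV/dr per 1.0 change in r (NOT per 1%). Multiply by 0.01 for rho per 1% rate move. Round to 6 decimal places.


d1 = 0.4566823273; d2 = 0.2233370895
phi(d1) = 0.3594364441; exp(-qT) = 1.0000000000; exp(-rT) = 0.9870841350
N(-d2) = 0.4116365815
Rho = -K*T*exp(-rT)*N(-d2) = -44.0300 * 0.5000 * 0.9870841350 * 0.4116365815 = -8.945133

Answer: Rho = -8.945133


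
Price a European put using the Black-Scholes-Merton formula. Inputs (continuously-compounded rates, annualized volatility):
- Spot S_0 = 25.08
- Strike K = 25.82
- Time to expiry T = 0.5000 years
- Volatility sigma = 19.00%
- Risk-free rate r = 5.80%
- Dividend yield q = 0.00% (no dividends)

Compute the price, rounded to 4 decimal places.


Answer: Price = 1.3443

Derivation:
d1 = (ln(S/K) + (r - q + 0.5*sigma^2) * T) / (sigma * sqrt(T)) = 0.06658959
d2 = d1 - sigma * sqrt(T) = -0.06776070
exp(-rT) = 0.97141646; exp(-qT) = 1.00000000
P = K * exp(-rT) * N(-d2) - S_0 * exp(-qT) * N(-d1)
N(-d1) = 0.47345422; N(-d2) = 0.52701194
P = 25.8200 * 0.97141646 * 0.52701194 - 25.0800 * 1.00000000 * 0.47345422 = 1.3443


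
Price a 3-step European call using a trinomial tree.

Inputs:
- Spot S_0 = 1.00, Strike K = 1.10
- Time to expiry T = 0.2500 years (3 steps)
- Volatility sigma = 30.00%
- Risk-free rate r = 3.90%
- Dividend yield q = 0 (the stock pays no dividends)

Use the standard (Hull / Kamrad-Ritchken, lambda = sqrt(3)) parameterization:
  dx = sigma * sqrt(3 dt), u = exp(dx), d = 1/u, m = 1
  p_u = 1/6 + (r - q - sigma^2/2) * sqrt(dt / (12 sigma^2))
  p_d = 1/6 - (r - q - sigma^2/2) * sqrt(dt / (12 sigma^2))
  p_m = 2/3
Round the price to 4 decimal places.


dt = T/N = 0.083333; dx = sigma*sqrt(3*dt) = 0.150000
u = exp(dx) = 1.161834; d = 1/u = 0.860708
p_u = 0.165000, p_m = 0.666667, p_d = 0.168333
Discount per step: exp(-r*dt) = 0.996755
Stock lattice S(k, j) with j the centered position index:
  k=0: S(0,+0) = 1.0000
  k=1: S(1,-1) = 0.8607; S(1,+0) = 1.0000; S(1,+1) = 1.1618
  k=2: S(2,-2) = 0.7408; S(2,-1) = 0.8607; S(2,+0) = 1.0000; S(2,+1) = 1.1618; S(2,+2) = 1.3499
  k=3: S(3,-3) = 0.6376; S(3,-2) = 0.7408; S(3,-1) = 0.8607; S(3,+0) = 1.0000; S(3,+1) = 1.1618; S(3,+2) = 1.3499; S(3,+3) = 1.5683
Terminal payoffs V(N, j) = max(S_T - K, 0):
  V(3,-3) = 0.000000; V(3,-2) = 0.000000; V(3,-1) = 0.000000; V(3,+0) = 0.000000; V(3,+1) = 0.061834; V(3,+2) = 0.249859; V(3,+3) = 0.468312
Backward induction: V(k, j) = exp(-r*dt) * [p_u * V(k+1, j+1) + p_m * V(k+1, j) + p_d * V(k+1, j-1)]
  V(2,-2) = exp(-r*dt) * [p_u*0.000000 + p_m*0.000000 + p_d*0.000000] = 0.000000
  V(2,-1) = exp(-r*dt) * [p_u*0.000000 + p_m*0.000000 + p_d*0.000000] = 0.000000
  V(2,+0) = exp(-r*dt) * [p_u*0.061834 + p_m*0.000000 + p_d*0.000000] = 0.010170
  V(2,+1) = exp(-r*dt) * [p_u*0.249859 + p_m*0.061834 + p_d*0.000000] = 0.082182
  V(2,+2) = exp(-r*dt) * [p_u*0.468312 + p_m*0.249859 + p_d*0.061834] = 0.253428
  V(1,-1) = exp(-r*dt) * [p_u*0.010170 + p_m*0.000000 + p_d*0.000000] = 0.001673
  V(1,+0) = exp(-r*dt) * [p_u*0.082182 + p_m*0.010170 + p_d*0.000000] = 0.020274
  V(1,+1) = exp(-r*dt) * [p_u*0.253428 + p_m*0.082182 + p_d*0.010170] = 0.097996
  V(0,+0) = exp(-r*dt) * [p_u*0.097996 + p_m*0.020274 + p_d*0.001673] = 0.029870

Answer: Price = V(0,0) = 0.0299


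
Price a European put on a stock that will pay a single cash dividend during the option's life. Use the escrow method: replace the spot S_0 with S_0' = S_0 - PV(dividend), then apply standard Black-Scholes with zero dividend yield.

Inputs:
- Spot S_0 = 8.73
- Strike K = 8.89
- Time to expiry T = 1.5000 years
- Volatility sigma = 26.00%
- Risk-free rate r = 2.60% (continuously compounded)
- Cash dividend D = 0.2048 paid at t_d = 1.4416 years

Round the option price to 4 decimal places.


PV(D) = D * exp(-r * t_d) = 0.2048 * 0.96321214 = 0.19726585
S_0' = S_0 - PV(D) = 8.7300 - 0.19726585 = 8.53273415
d1 = (ln(S_0'/K) + (r + sigma^2/2)*T) / (sigma*sqrt(T)) = 0.15288206
d2 = d1 - sigma*sqrt(T) = -0.16555161
exp(-rT) = 0.96175071
N(-d1) = 0.43924564; N(-d2) = 0.56574508
P = K * exp(-rT) * N(-d2) - S_0' * N(-d1) = 8.8900 * 0.96175071 * 0.56574508 - 8.53273415 * 0.43924564 = 1.0891

Answer: Price = 1.0891


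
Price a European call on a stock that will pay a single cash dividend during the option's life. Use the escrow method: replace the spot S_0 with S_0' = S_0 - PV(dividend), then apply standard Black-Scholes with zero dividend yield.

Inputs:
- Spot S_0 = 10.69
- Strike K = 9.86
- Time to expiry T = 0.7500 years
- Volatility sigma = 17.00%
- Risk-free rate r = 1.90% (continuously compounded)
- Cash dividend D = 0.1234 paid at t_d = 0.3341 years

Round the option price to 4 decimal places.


Answer: Price = 1.1118

Derivation:
PV(D) = D * exp(-r * t_d) = 0.1234 * 0.99367221 = 0.12261915
S_0' = S_0 - PV(D) = 10.6900 - 0.12261915 = 10.56738085
d1 = (ln(S_0'/K) + (r + sigma^2/2)*T) / (sigma*sqrt(T)) = 0.64101713
d2 = d1 - sigma*sqrt(T) = 0.49379281
exp(-rT) = 0.98585105
N(d1) = 0.73924422; N(d2) = 0.68927374
C = S_0' * N(d1) - K * exp(-rT) * N(d2) = 10.56738085 * 0.73924422 - 9.8600 * 0.98585105 * 0.68927374 = 1.1118


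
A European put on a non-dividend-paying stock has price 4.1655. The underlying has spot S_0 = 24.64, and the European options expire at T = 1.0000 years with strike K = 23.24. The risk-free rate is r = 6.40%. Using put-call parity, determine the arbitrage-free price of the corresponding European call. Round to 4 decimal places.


Put-call parity: C - P = S_0 * exp(-qT) - K * exp(-rT).
S_0 * exp(-qT) = 24.6400 * 1.00000000 = 24.64000000
K * exp(-rT) = 23.2400 * 0.93800500 = 21.79923619
C = P + S*exp(-qT) - K*exp(-rT)
C = 4.1655 + 24.64000000 - 21.79923619 = 7.0063

Answer: Call price = 7.0063


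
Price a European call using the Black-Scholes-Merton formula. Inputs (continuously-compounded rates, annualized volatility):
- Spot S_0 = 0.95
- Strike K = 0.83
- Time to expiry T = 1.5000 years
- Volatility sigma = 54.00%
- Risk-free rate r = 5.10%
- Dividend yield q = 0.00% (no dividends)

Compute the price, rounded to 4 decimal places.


Answer: Price = 0.3241

Derivation:
d1 = (ln(S/K) + (r - q + 0.5*sigma^2) * T) / (sigma * sqrt(T)) = 0.65053047
d2 = d1 - sigma * sqrt(T) = -0.01083176
exp(-rT) = 0.92635291; exp(-qT) = 1.00000000
C = S_0 * exp(-qT) * N(d1) - K * exp(-rT) * N(d2)
N(d1) = 0.74232519; N(d2) = 0.49567884
C = 0.9500 * 1.00000000 * 0.74232519 - 0.8300 * 0.92635291 * 0.49567884 = 0.3241


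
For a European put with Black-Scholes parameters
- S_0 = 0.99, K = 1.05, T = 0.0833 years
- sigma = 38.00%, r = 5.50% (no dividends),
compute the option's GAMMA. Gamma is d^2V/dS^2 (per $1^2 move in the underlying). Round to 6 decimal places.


Answer: Gamma = 3.335417

Derivation:
d1 = -0.4398897811; d2 = -0.5495643907
phi(d1) = 0.3621524429; exp(-qT) = 1.0000000000; exp(-rT) = 0.9954289791
Gamma = exp(-qT) * phi(d1) / (S * sigma * sqrt(T)) = 1.0000000000 * 0.3621524429 / (0.9900 * 0.3800 * 0.2886173938) = 3.335417


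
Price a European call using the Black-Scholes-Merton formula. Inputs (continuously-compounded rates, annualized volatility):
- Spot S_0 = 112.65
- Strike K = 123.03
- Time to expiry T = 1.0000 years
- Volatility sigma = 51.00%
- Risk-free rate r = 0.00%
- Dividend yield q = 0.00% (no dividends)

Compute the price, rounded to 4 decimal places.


Answer: Price = 18.8740

Derivation:
d1 = (ln(S/K) + (r - q + 0.5*sigma^2) * T) / (sigma * sqrt(T)) = 0.08217145
d2 = d1 - sigma * sqrt(T) = -0.42782855
exp(-rT) = 1.00000000; exp(-qT) = 1.00000000
C = S_0 * exp(-qT) * N(d1) - K * exp(-rT) * N(d2)
N(d1) = 0.53274481; N(d2) = 0.33438797
C = 112.6500 * 1.00000000 * 0.53274481 - 123.0300 * 1.00000000 * 0.33438797 = 18.8740


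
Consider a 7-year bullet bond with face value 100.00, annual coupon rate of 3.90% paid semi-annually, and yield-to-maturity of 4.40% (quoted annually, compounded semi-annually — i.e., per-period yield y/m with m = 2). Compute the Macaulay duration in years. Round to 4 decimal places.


Coupon per period c = face * coupon_rate / m = 1.950000
Periods per year m = 2; per-period yield y/m = 0.022000
Number of cashflows N = 14
Cashflows (t years, CF_t, discount factor 1/(1+y/m)^(m*t), PV):
  t = 0.5000: CF_t = 1.950000, DF = 0.978474, PV = 1.908023
  t = 1.0000: CF_t = 1.950000, DF = 0.957411, PV = 1.866951
  t = 1.5000: CF_t = 1.950000, DF = 0.936801, PV = 1.826762
  t = 2.0000: CF_t = 1.950000, DF = 0.916635, PV = 1.787438
  t = 2.5000: CF_t = 1.950000, DF = 0.896903, PV = 1.748961
  t = 3.0000: CF_t = 1.950000, DF = 0.877596, PV = 1.711312
  t = 3.5000: CF_t = 1.950000, DF = 0.858704, PV = 1.674474
  t = 4.0000: CF_t = 1.950000, DF = 0.840220, PV = 1.638428
  t = 4.5000: CF_t = 1.950000, DF = 0.822133, PV = 1.603159
  t = 5.0000: CF_t = 1.950000, DF = 0.804435, PV = 1.568649
  t = 5.5000: CF_t = 1.950000, DF = 0.787119, PV = 1.534881
  t = 6.0000: CF_t = 1.950000, DF = 0.770175, PV = 1.501841
  t = 6.5000: CF_t = 1.950000, DF = 0.753596, PV = 1.469511
  t = 7.0000: CF_t = 101.950000, DF = 0.737373, PV = 75.175217
Price P = sum_t PV_t = 97.015607
Macaulay numerator sum_t t * PV_t:
  t * PV_t at t = 0.5000: 0.954012
  t * PV_t at t = 1.0000: 1.866951
  t * PV_t at t = 1.5000: 2.740143
  t * PV_t at t = 2.0000: 3.574876
  t * PV_t at t = 2.5000: 4.372403
  t * PV_t at t = 3.0000: 5.133936
  t * PV_t at t = 3.5000: 5.860658
  t * PV_t at t = 4.0000: 6.553713
  t * PV_t at t = 4.5000: 7.214215
  t * PV_t at t = 5.0000: 7.843243
  t * PV_t at t = 5.5000: 8.441846
  t * PV_t at t = 6.0000: 9.011044
  t * PV_t at t = 6.5000: 9.551824
  t * PV_t at t = 7.0000: 526.226517
Macaulay duration D = (sum_t t * PV_t) / P = 599.345381 / 97.015607 = 6.177824

Answer: Macaulay duration = 6.1778 years


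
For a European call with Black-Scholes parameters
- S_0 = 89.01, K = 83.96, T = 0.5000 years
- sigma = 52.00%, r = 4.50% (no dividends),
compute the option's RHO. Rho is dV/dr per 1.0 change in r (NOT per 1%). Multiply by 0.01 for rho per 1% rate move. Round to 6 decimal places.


Answer: Rho = 21.115539

Derivation:
d1 = 0.4038891350; d2 = 0.0361936088
phi(d1) = 0.3676949040; exp(-qT) = 1.0000000000; exp(-rT) = 0.9777512372
N(d2) = 0.5144360089
Rho = K*T*exp(-rT)*N(d2) = 83.9600 * 0.5000 * 0.9777512372 * 0.5144360089 = 21.115539


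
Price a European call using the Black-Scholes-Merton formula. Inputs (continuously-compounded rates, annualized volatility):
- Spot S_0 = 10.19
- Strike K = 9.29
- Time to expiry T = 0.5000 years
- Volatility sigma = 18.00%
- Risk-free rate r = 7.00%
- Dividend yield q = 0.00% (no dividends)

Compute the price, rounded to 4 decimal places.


d1 = (ln(S/K) + (r - q + 0.5*sigma^2) * T) / (sigma * sqrt(T)) = 1.06512511
d2 = d1 - sigma * sqrt(T) = 0.93784589
exp(-rT) = 0.96560542; exp(-qT) = 1.00000000
C = S_0 * exp(-qT) * N(d1) - K * exp(-rT) * N(d2)
N(d1) = 0.85659034; N(d2) = 0.82583819
C = 10.1900 * 1.00000000 * 0.85659034 - 9.2900 * 0.96560542 * 0.82583819 = 1.3205

Answer: Price = 1.3205


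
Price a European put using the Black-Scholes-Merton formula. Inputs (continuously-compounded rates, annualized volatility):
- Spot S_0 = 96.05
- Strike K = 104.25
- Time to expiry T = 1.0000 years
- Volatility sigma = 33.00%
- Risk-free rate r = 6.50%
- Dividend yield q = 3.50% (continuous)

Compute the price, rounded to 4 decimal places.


Answer: Price = 15.1030

Derivation:
d1 = (ln(S/K) + (r - q + 0.5*sigma^2) * T) / (sigma * sqrt(T)) = 0.00765766
d2 = d1 - sigma * sqrt(T) = -0.32234234
exp(-rT) = 0.93706746; exp(-qT) = 0.96560542
P = K * exp(-rT) * N(-d2) - S_0 * exp(-qT) * N(-d1)
N(-d1) = 0.49694506; N(-d2) = 0.62640332
P = 104.2500 * 0.93706746 * 0.62640332 - 96.0500 * 0.96560542 * 0.49694506 = 15.1030


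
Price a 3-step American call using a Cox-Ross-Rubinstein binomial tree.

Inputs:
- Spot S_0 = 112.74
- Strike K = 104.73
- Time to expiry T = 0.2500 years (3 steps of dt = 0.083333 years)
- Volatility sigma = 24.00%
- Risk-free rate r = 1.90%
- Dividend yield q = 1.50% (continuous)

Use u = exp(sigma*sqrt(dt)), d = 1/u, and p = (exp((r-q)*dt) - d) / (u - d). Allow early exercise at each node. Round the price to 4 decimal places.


Answer: Price = V(0,0) = 9.8707

Derivation:
dt = T/N = 0.083333
u = exp(sigma*sqrt(dt)) = 1.071738; d = 1/u = 0.933063
p = (exp((r-q)*dt) - d) / (u - d) = 0.485091
Discount per step: exp(-r*dt) = 0.998418
Stock lattice S(k, i) with i counting down-moves:
  k=0: S(0,0) = 112.7400
  k=1: S(1,0) = 120.8278; S(1,1) = 105.1936
  k=2: S(2,0) = 129.4958; S(2,1) = 112.7400; S(2,2) = 98.1523
  k=3: S(3,0) = 138.7856; S(3,1) = 120.8278; S(3,2) = 105.1936; S(3,3) = 91.5823
Terminal payoffs V(N, i) = max(S_T - K, 0):
  V(3,0) = 34.055612; V(3,1) = 16.097791; V(3,2) = 0.463578; V(3,3) = 0.000000
Backward induction: V(k, i) = exp(-r*dt) * [p * V(k+1, i) + (1-p) * V(k+1, i+1)]; then take max(V_cont, immediate exercise) for American.
  V(2,0) = exp(-r*dt) * [p*34.055612 + (1-p)*16.097791] = 24.769710; exercise = 24.765787; V(2,0) = max -> 24.769710
  V(2,1) = exp(-r*dt) * [p*16.097791 + (1-p)*0.463578] = 8.034854; exercise = 8.010000; V(2,1) = max -> 8.034854
  V(2,2) = exp(-r*dt) * [p*0.463578 + (1-p)*0.000000] = 0.224521; exercise = 0.000000; V(2,2) = max -> 0.224521
  V(1,0) = exp(-r*dt) * [p*24.769710 + (1-p)*8.034854] = 16.127219; exercise = 16.097791; V(1,0) = max -> 16.127219
  V(1,1) = exp(-r*dt) * [p*8.034854 + (1-p)*0.224521] = 4.006891; exercise = 0.463578; V(1,1) = max -> 4.006891
  V(0,0) = exp(-r*dt) * [p*16.127219 + (1-p)*4.006891] = 9.870706; exercise = 8.010000; V(0,0) = max -> 9.870706


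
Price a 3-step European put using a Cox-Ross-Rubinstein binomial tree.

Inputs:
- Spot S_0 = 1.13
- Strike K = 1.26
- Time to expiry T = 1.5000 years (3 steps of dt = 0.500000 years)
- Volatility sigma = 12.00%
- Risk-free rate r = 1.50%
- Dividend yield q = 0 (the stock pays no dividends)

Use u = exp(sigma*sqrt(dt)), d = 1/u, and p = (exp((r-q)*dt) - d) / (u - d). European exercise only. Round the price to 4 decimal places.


Answer: Price = V(0,0) = 0.1296

Derivation:
dt = T/N = 0.500000
u = exp(sigma*sqrt(dt)) = 1.088557; d = 1/u = 0.918647
p = (exp((r-q)*dt) - d) / (u - d) = 0.523107
Discount per step: exp(-r*dt) = 0.992528
Stock lattice S(k, i) with i counting down-moves:
  k=0: S(0,0) = 1.1300
  k=1: S(1,0) = 1.2301; S(1,1) = 1.0381
  k=2: S(2,0) = 1.3390; S(2,1) = 1.1300; S(2,2) = 0.9536
  k=3: S(3,0) = 1.4576; S(3,1) = 1.2301; S(3,2) = 1.0381; S(3,3) = 0.8760
Terminal payoffs V(N, i) = max(K - S_T, 0):
  V(3,0) = 0.000000; V(3,1) = 0.029931; V(3,2) = 0.221928; V(3,3) = 0.383958
Backward induction: V(k, i) = exp(-r*dt) * [p * V(k+1, i) + (1-p) * V(k+1, i+1)].
  V(2,0) = exp(-r*dt) * [p*0.000000 + (1-p)*0.029931] = 0.014167
  V(2,1) = exp(-r*dt) * [p*0.029931 + (1-p)*0.221928] = 0.120585
  V(2,2) = exp(-r*dt) * [p*0.221928 + (1-p)*0.383958] = 0.296963
  V(1,0) = exp(-r*dt) * [p*0.014167 + (1-p)*0.120585] = 0.064432
  V(1,1) = exp(-r*dt) * [p*0.120585 + (1-p)*0.296963] = 0.203169
  V(0,0) = exp(-r*dt) * [p*0.064432 + (1-p)*0.203169] = 0.129619
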